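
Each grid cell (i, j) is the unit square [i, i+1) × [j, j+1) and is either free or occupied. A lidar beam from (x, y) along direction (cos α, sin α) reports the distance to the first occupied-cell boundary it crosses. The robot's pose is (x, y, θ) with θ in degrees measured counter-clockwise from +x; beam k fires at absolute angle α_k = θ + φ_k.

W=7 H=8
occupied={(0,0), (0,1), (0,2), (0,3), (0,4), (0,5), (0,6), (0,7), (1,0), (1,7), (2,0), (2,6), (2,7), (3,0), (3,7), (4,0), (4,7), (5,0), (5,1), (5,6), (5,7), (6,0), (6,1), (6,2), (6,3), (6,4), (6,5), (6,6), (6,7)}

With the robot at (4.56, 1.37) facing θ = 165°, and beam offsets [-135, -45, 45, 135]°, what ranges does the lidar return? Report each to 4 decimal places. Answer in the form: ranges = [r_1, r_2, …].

ranges = [0.5081, 6.5010, 0.7400, 0.4272]

beam 1: φ=-135°, α=30°
  direction (0.8660, 0.5000); cell (4,1); t to first gridline: x 0.5081, y 1.2600 (then +1.1547 / +2.0000)
    (5,1) via x @ 0.5081  # hit
  → r_1 = 0.5081
beam 2: φ=-45°, α=120°
  direction (-0.5000, 0.8660); cell (4,1); t to first gridline: x 1.1200, y 0.7275 (then +2.0000 / +1.1547)
    (4,2) via y @ 0.7275
    (3,2) via x @ 1.1200
    (3,3) via y @ 1.8822
    (3,4) via y @ 3.0369
    (2,4) via x @ 3.1200
    (2,5) via y @ 4.1916
    (1,5) via x @ 5.1200
    (1,6) via y @ 5.3463
    (1,7) via y @ 6.5010  # hit
  → r_2 = 6.5010
beam 3: φ=45°, α=210°
  direction (-0.8660, -0.5000); cell (4,1); t to first gridline: x 0.6466, y 0.7400 (then +1.1547 / +2.0000)
    (3,1) via x @ 0.6466
    (3,0) via y @ 0.7400  # hit
  → r_3 = 0.7400
beam 4: φ=135°, α=300°
  direction (0.5000, -0.8660); cell (4,1); t to first gridline: x 0.8800, y 0.4272 (then +2.0000 / +1.1547)
    (4,0) via y @ 0.4272  # hit
  → r_4 = 0.4272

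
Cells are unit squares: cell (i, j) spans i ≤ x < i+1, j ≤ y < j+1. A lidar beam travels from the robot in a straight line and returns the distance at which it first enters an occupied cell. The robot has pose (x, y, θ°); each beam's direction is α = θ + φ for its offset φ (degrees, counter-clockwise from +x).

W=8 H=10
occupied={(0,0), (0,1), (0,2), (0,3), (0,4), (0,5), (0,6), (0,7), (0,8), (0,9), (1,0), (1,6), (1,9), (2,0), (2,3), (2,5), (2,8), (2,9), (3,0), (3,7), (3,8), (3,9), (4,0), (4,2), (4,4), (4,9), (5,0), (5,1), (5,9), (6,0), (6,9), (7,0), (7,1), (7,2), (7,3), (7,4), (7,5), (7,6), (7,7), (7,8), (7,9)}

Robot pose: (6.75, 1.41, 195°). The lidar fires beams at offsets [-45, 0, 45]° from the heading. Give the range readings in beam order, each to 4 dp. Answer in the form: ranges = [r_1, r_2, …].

beam 1: φ=-45°, α=150°
  cosα=-0.8660 sinα=0.5000 | (6,1) | tMaxX 0.8660 tMaxY 1.1800 | tΔX 1.1547 tΔY 2.0000
    t=0.8660 [x] (5,1) — stop
  → r_1 = 0.8660
beam 2: φ=0°, α=195°
  cosα=-0.9659 sinα=-0.2588 | (6,1) | tMaxX 0.7765 tMaxY 1.5841 | tΔX 1.0353 tΔY 3.8637
    t=0.7765 [x] (5,1) — stop
  → r_2 = 0.7765
beam 3: φ=45°, α=240°
  cosα=-0.5000 sinα=-0.8660 | (6,1) | tMaxX 1.5000 tMaxY 0.4734 | tΔX 2.0000 tΔY 1.1547
    t=0.4734 [y] (6,0) — stop
  → r_3 = 0.4734

ranges = [0.8660, 0.7765, 0.4734]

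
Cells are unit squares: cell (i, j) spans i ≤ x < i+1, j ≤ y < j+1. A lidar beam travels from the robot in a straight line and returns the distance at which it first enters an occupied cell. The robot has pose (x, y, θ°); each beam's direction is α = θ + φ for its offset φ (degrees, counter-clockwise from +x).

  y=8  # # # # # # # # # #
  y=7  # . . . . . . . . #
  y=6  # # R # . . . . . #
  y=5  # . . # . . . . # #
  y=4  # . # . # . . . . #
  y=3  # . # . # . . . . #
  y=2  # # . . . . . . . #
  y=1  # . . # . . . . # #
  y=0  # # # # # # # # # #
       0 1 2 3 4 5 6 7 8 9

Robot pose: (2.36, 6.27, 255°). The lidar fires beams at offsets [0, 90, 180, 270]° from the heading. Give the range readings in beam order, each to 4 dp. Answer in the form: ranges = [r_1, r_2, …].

beam 1: φ=0°, α=255°
  d=(-0.2588,-0.9659)  start (2,6)  tX=1.3909 tY=0.2795  stride 1/|dx|=3.8637 1/|dy|=1.0353
    cross y-line → (2,5), t=0.2795
    cross y-line → (2,4), t=1.3148 (wall)
  → r_1 = 1.3148
beam 2: φ=90°, α=345°
  d=(0.9659,-0.2588)  start (2,6)  tX=0.6626 tY=1.0432  stride 1/|dx|=1.0353 1/|dy|=3.8637
    cross x-line → (3,6), t=0.6626 (wall)
  → r_2 = 0.6626
beam 3: φ=180°, α=75°
  d=(0.2588,0.9659)  start (2,6)  tX=2.4728 tY=0.7558  stride 1/|dx|=3.8637 1/|dy|=1.0353
    cross y-line → (2,7), t=0.7558
    cross y-line → (2,8), t=1.7910 (wall)
  → r_3 = 1.7910
beam 4: φ=270°, α=165°
  d=(-0.9659,0.2588)  start (2,6)  tX=0.3727 tY=2.8205  stride 1/|dx|=1.0353 1/|dy|=3.8637
    cross x-line → (1,6), t=0.3727 (wall)
  → r_4 = 0.3727

ranges = [1.3148, 0.6626, 1.7910, 0.3727]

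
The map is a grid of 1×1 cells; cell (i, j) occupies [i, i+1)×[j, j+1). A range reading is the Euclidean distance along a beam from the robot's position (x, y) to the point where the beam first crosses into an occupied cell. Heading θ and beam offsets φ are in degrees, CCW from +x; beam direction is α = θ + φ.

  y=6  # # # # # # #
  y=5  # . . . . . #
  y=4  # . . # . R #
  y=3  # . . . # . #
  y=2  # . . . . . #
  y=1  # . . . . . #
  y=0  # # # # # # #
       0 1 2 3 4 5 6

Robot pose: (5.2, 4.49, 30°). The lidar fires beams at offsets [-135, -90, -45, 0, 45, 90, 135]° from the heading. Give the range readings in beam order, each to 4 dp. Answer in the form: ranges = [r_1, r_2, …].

ranges = [0.7727, 1.6000, 0.8282, 0.9238, 1.5633, 1.7436, 1.2423]

beam 1: φ=-135°, α=255°
  cosα=-0.2588 sinα=-0.9659 | (5,4) | tMaxX 0.7727 tMaxY 0.5073 | tΔX 3.8637 tΔY 1.0353
    t=0.5073 [y] (5,3)
    t=0.7727 [x] (4,3) — stop
  → r_1 = 0.7727
beam 2: φ=-90°, α=300°
  cosα=0.5000 sinα=-0.8660 | (5,4) | tMaxX 1.6000 tMaxY 0.5658 | tΔX 2.0000 tΔY 1.1547
    t=0.5658 [y] (5,3)
    t=1.6000 [x] (6,3) — stop
  → r_2 = 1.6000
beam 3: φ=-45°, α=345°
  cosα=0.9659 sinα=-0.2588 | (5,4) | tMaxX 0.8282 tMaxY 1.8932 | tΔX 1.0353 tΔY 3.8637
    t=0.8282 [x] (6,4) — stop
  → r_3 = 0.8282
beam 4: φ=0°, α=30°
  cosα=0.8660 sinα=0.5000 | (5,4) | tMaxX 0.9238 tMaxY 1.0200 | tΔX 1.1547 tΔY 2.0000
    t=0.9238 [x] (6,4) — stop
  → r_4 = 0.9238
beam 5: φ=45°, α=75°
  cosα=0.2588 sinα=0.9659 | (5,4) | tMaxX 3.0910 tMaxY 0.5280 | tΔX 3.8637 tΔY 1.0353
    t=0.5280 [y] (5,5)
    t=1.5633 [y] (5,6) — stop
  → r_5 = 1.5633
beam 6: φ=90°, α=120°
  cosα=-0.5000 sinα=0.8660 | (5,4) | tMaxX 0.4000 tMaxY 0.5889 | tΔX 2.0000 tΔY 1.1547
    t=0.4000 [x] (4,4)
    t=0.5889 [y] (4,5)
    t=1.7436 [y] (4,6) — stop
  → r_6 = 1.7436
beam 7: φ=135°, α=165°
  cosα=-0.9659 sinα=0.2588 | (5,4) | tMaxX 0.2071 tMaxY 1.9705 | tΔX 1.0353 tΔY 3.8637
    t=0.2071 [x] (4,4)
    t=1.2423 [x] (3,4) — stop
  → r_7 = 1.2423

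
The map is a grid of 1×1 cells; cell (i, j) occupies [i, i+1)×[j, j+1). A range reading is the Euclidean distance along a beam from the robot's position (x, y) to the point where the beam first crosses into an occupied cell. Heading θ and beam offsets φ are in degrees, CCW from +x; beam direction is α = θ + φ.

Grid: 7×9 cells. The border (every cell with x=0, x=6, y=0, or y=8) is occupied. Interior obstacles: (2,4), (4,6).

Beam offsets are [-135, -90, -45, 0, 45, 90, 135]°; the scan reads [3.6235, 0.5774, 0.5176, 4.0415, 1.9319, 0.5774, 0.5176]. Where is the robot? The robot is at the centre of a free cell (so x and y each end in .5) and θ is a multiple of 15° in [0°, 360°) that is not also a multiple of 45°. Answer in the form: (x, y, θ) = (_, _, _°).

(x, y, θ) = (1.5, 4.5, 60°)

Enumerate (i+0.5, j+0.5, θ) over the 33 free cells and 16 admissible headings. For each, cast all 7 beams and compare to the given ranges.
  (3.5, 3.5, 300°): beam 1 = 2.5882 ≠ 3.6235 ✗
  (5.5, 7.5, 195°): beam 1 = 0.5774 ≠ 3.6235 ✗
  (3.5, 1.5, 15°): beam 1 = 0.5774 ≠ 3.6235 ✗
  …
  (1.5, 4.5, 60°): r_1=3.6235, r_2=0.5774, r_3=0.5176, r_4=4.0415, r_5=1.9319, r_6=0.5774, r_7=0.5176 — all match ✓
No second candidate reproduces the full scan.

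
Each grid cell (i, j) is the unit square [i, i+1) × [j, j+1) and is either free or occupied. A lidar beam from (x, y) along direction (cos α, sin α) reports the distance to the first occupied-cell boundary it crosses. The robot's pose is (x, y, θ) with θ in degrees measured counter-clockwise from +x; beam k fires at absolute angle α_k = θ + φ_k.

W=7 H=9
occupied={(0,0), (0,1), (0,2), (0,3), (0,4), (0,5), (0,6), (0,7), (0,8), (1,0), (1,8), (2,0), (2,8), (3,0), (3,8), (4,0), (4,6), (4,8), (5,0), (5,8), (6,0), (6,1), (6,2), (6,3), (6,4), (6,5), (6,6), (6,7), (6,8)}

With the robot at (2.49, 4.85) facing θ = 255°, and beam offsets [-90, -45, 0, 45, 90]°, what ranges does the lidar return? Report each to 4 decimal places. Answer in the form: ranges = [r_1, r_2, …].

beam 1: φ=-90°, α=165°
  cosα=-0.9659 sinα=0.2588 | (2,4) | tMaxX 0.5073 tMaxY 0.5796 | tΔX 1.0353 tΔY 3.8637
    t=0.5073 [x] (1,4)
    t=0.5796 [y] (1,5)
    t=1.5426 [x] (0,5) — stop
  → r_1 = 1.5426
beam 2: φ=-45°, α=210°
  cosα=-0.8660 sinα=-0.5000 | (2,4) | tMaxX 0.5658 tMaxY 1.7000 | tΔX 1.1547 tΔY 2.0000
    t=0.5658 [x] (1,4)
    t=1.7000 [y] (1,3)
    t=1.7205 [x] (0,3) — stop
  → r_2 = 1.7205
beam 3: φ=0°, α=255°
  cosα=-0.2588 sinα=-0.9659 | (2,4) | tMaxX 1.8932 tMaxY 0.8800 | tΔX 3.8637 tΔY 1.0353
    t=0.8800 [y] (2,3)
    t=1.8932 [x] (1,3)
    t=1.9153 [y] (1,2)
    t=2.9505 [y] (1,1)
    t=3.9858 [y] (1,0) — stop
  → r_3 = 3.9858
beam 4: φ=45°, α=300°
  cosα=0.5000 sinα=-0.8660 | (2,4) | tMaxX 1.0200 tMaxY 0.9815 | tΔX 2.0000 tΔY 1.1547
    t=0.9815 [y] (2,3)
    t=1.0200 [x] (3,3)
    t=2.1362 [y] (3,2)
    t=3.0200 [x] (4,2)
    t=3.2909 [y] (4,1)
    t=4.4456 [y] (4,0) — stop
  → r_4 = 4.4456
beam 5: φ=90°, α=345°
  cosα=0.9659 sinα=-0.2588 | (2,4) | tMaxX 0.5280 tMaxY 3.2841 | tΔX 1.0353 tΔY 3.8637
    t=0.5280 [x] (3,4)
    t=1.5633 [x] (4,4)
    t=2.5985 [x] (5,4)
    t=3.2841 [y] (5,3)
    t=3.6338 [x] (6,3) — stop
  → r_5 = 3.6338

ranges = [1.5426, 1.7205, 3.9858, 4.4456, 3.6338]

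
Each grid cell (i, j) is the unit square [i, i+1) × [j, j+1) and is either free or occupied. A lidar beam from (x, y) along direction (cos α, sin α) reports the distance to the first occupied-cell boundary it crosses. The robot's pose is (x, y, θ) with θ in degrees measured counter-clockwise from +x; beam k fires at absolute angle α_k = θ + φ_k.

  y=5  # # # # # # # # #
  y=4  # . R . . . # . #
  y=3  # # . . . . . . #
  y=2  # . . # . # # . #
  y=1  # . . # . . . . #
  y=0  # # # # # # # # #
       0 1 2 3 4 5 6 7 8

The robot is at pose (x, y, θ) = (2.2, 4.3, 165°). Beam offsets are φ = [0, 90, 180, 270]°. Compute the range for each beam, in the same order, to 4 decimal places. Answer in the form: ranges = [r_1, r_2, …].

beam 1: φ=0°, α=165°
  direction (-0.9659, 0.2588); cell (2,4); t to first gridline: x 0.2071, y 2.7046 (then +1.0353 / +3.8637)
    (1,4) via x @ 0.2071
    (0,4) via x @ 1.2423  # hit
  → r_1 = 1.2423
beam 2: φ=90°, α=255°
  direction (-0.2588, -0.9659); cell (2,4); t to first gridline: x 0.7727, y 0.3106 (then +3.8637 / +1.0353)
    (2,3) via y @ 0.3106
    (1,3) via x @ 0.7727  # hit
  → r_2 = 0.7727
beam 3: φ=180°, α=345°
  direction (0.9659, -0.2588); cell (2,4); t to first gridline: x 0.8282, y 1.1591 (then +1.0353 / +3.8637)
    (3,4) via x @ 0.8282
    (3,3) via y @ 1.1591
    (4,3) via x @ 1.8635
    (5,3) via x @ 2.8988
    (6,3) via x @ 3.9340
    (7,3) via x @ 4.9693
    (7,2) via y @ 5.0228
    (8,2) via x @ 6.0046  # hit
  → r_3 = 6.0046
beam 4: φ=270°, α=75°
  direction (0.2588, 0.9659); cell (2,4); t to first gridline: x 3.0910, y 0.7247 (then +3.8637 / +1.0353)
    (2,5) via y @ 0.7247  # hit
  → r_4 = 0.7247

ranges = [1.2423, 0.7727, 6.0046, 0.7247]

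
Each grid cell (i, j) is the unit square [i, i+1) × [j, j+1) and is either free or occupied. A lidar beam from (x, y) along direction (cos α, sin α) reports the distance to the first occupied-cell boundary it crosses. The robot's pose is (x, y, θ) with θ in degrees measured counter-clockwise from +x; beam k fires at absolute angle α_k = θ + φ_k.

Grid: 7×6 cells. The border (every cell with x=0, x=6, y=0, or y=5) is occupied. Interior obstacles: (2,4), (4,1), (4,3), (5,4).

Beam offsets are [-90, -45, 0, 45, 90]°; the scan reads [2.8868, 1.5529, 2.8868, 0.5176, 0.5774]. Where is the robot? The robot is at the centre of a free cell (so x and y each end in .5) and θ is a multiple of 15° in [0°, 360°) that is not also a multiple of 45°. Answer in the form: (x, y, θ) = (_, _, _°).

The pose lattice has 16·16 = 256 candidates. Test each by forward raycasting.
  (3.5, 1.5, 300°): beam 1 = 1.0000 ≠ 2.8868 ✗
  (1.5, 2.5, 195°): beam 1 = 1.9319 ≠ 2.8868 ✗
  (2.5, 1.5, 150°): beam 1 = 4.0415 ≠ 2.8868 ✗
  (3.5, 3.5, 255°): beam 1 = 2.5882 ≠ 2.8868 ✗
  …
  (2.5, 3.5, 30°): r_1=2.8868, r_2=1.5529, r_3=2.8868, r_4=0.5176, r_5=0.5774 — all match ✓
Unique over the lattice → pose = (2.5, 3.5, 30°).

(x, y, θ) = (2.5, 3.5, 30°)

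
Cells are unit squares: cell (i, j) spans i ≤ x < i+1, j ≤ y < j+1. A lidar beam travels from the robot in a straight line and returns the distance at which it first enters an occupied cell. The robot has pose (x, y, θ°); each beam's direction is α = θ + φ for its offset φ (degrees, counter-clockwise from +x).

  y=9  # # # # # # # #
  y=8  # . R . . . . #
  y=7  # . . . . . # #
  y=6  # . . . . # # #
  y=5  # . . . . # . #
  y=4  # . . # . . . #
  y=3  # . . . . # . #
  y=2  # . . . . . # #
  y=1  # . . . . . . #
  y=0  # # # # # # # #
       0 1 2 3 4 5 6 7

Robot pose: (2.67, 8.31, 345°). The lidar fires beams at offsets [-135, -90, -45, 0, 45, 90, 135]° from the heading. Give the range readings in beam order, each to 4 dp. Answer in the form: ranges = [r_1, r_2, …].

beam 1: φ=-135°, α=210°
  dir = (cos 210°, sin 210°) = (-0.8660, -0.5000); from cell (2,8)
  next x-line at t=0.7736, next y-line at t=0.6200; Δt_x=1.1547, Δt_y=2.0000
    y: enter (2,7) at t=0.6200
    x: enter (1,7) at t=0.7736
    x: enter (0,7) at t=1.9283 ← occupied
  → r_1 = 1.9283
beam 2: φ=-90°, α=255°
  dir = (cos 255°, sin 255°) = (-0.2588, -0.9659); from cell (2,8)
  next x-line at t=2.5887, next y-line at t=0.3209; Δt_x=3.8637, Δt_y=1.0353
    y: enter (2,7) at t=0.3209
    y: enter (2,6) at t=1.3562
    y: enter (2,5) at t=2.3915
    x: enter (1,5) at t=2.5887
    y: enter (1,4) at t=3.4268
    y: enter (1,3) at t=4.4620
    y: enter (1,2) at t=5.4973
    x: enter (0,2) at t=6.4524 ← occupied
  → r_2 = 6.4524
beam 3: φ=-45°, α=300°
  dir = (cos 300°, sin 300°) = (0.5000, -0.8660); from cell (2,8)
  next x-line at t=0.6600, next y-line at t=0.3580; Δt_x=2.0000, Δt_y=1.1547
    y: enter (2,7) at t=0.3580
    x: enter (3,7) at t=0.6600
    y: enter (3,6) at t=1.5127
    x: enter (4,6) at t=2.6600
    y: enter (4,5) at t=2.6674
    y: enter (4,4) at t=3.8221
    x: enter (5,4) at t=4.6600
    y: enter (5,3) at t=4.9768 ← occupied
  → r_3 = 4.9768
beam 4: φ=0°, α=345°
  dir = (cos 345°, sin 345°) = (0.9659, -0.2588); from cell (2,8)
  next x-line at t=0.3416, next y-line at t=1.1977; Δt_x=1.0353, Δt_y=3.8637
    x: enter (3,8) at t=0.3416
    y: enter (3,7) at t=1.1977
    x: enter (4,7) at t=1.3769
    x: enter (5,7) at t=2.4122
    x: enter (6,7) at t=3.4475 ← occupied
  → r_4 = 3.4475
beam 5: φ=45°, α=30°
  dir = (cos 30°, sin 30°) = (0.8660, 0.5000); from cell (2,8)
  next x-line at t=0.3811, next y-line at t=1.3800; Δt_x=1.1547, Δt_y=2.0000
    x: enter (3,8) at t=0.3811
    y: enter (3,9) at t=1.3800 ← occupied
  → r_5 = 1.3800
beam 6: φ=90°, α=75°
  dir = (cos 75°, sin 75°) = (0.2588, 0.9659); from cell (2,8)
  next x-line at t=1.2750, next y-line at t=0.7143; Δt_x=3.8637, Δt_y=1.0353
    y: enter (2,9) at t=0.7143 ← occupied
  → r_6 = 0.7143
beam 7: φ=135°, α=120°
  dir = (cos 120°, sin 120°) = (-0.5000, 0.8660); from cell (2,8)
  next x-line at t=1.3400, next y-line at t=0.7967; Δt_x=2.0000, Δt_y=1.1547
    y: enter (2,9) at t=0.7967 ← occupied
  → r_7 = 0.7967

ranges = [1.9283, 6.4524, 4.9768, 3.4475, 1.3800, 0.7143, 0.7967]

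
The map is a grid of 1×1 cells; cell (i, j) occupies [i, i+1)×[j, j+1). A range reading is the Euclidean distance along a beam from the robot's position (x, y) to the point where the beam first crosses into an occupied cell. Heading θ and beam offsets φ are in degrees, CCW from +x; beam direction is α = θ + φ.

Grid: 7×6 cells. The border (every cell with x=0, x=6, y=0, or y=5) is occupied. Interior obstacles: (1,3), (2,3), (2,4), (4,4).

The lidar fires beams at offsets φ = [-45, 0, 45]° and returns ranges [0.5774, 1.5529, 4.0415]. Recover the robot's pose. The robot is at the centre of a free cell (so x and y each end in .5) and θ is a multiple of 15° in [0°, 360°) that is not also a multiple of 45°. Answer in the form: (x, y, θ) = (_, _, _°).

Candidates: 16 free-cell centres × 16 headings = 256 poses. Raycast each; keep the one whose scan matches to 4 dp.
  (5.5, 4.5, 105°): beam 2 = 0.5176 ≠ 1.5529 ✗
  (3.5, 4.5, 15°): beam 2 = 0.5176 ≠ 1.5529 ✗
  (2.5, 2.5, 60°): beam 1 = 3.6235 ≠ 0.5774 ✗
  (5.5, 1.5, 300°): beam 1 = 0.5176 ≠ 0.5774 ✗
  …
  (4.5, 3.5, 165°): r_1=0.5774, r_2=1.5529, r_3=4.0415 — all match ✓
Only this pose fits every beam.

(x, y, θ) = (4.5, 3.5, 165°)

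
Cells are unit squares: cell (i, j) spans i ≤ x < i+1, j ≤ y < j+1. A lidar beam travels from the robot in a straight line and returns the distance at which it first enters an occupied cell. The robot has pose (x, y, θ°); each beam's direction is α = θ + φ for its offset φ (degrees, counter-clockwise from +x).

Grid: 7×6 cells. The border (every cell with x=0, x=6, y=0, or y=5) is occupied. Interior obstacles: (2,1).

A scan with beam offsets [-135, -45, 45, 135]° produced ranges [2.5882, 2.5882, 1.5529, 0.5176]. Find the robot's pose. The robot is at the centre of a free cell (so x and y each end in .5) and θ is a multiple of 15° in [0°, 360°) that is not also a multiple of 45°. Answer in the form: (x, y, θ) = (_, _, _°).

Enumerate (i+0.5, j+0.5, θ) over the 19 free cells and 16 admissible headings. For each, cast all 4 beams and compare to the given ranges.
  (1.5, 2.5, 255°): beam 1 = 1.0000 ≠ 2.5882 ✗
  (3.5, 4.5, 30°): beam 3 = 0.5176 ≠ 1.5529 ✗
  (3.5, 1.5, 330°): beam 1 = 0.5176 ≠ 2.5882 ✗
  (2.5, 3.5, 150°): beam 1 = 3.6235 ≠ 2.5882 ✗
  …
  (5.5, 2.5, 240°): r_1=2.5882, r_2=2.5882, r_3=1.5529, r_4=0.5176 — all match ✓
No second candidate reproduces the full scan.

(x, y, θ) = (5.5, 2.5, 240°)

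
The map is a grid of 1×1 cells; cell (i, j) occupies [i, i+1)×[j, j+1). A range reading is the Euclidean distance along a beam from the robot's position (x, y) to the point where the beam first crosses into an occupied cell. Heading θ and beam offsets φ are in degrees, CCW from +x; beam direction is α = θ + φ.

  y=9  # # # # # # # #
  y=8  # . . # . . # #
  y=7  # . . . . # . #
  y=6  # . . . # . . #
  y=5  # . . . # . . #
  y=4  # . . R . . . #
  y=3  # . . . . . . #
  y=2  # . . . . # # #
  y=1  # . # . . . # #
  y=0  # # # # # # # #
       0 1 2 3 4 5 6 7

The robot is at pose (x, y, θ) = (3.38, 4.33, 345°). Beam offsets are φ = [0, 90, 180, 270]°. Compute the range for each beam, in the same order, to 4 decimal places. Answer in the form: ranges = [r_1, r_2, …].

ranges = [3.7477, 2.3955, 2.4640, 2.4122]

beam 1: φ=0°, α=345°
  direction (0.9659, -0.2588); cell (3,4); t to first gridline: x 0.6419, y 1.2750 (then +1.0353 / +3.8637)
    (4,4) via x @ 0.6419
    (4,3) via y @ 1.2750
    (5,3) via x @ 1.6771
    (6,3) via x @ 2.7124
    (7,3) via x @ 3.7477  # hit
  → r_1 = 3.7477
beam 2: φ=90°, α=75°
  direction (0.2588, 0.9659); cell (3,4); t to first gridline: x 2.3955, y 0.6936 (then +3.8637 / +1.0353)
    (3,5) via y @ 0.6936
    (3,6) via y @ 1.7289
    (4,6) via x @ 2.3955  # hit
  → r_2 = 2.3955
beam 3: φ=180°, α=165°
  direction (-0.9659, 0.2588); cell (3,4); t to first gridline: x 0.3934, y 2.5887 (then +1.0353 / +3.8637)
    (2,4) via x @ 0.3934
    (1,4) via x @ 1.4287
    (0,4) via x @ 2.4640  # hit
  → r_3 = 2.4640
beam 4: φ=270°, α=255°
  direction (-0.2588, -0.9659); cell (3,4); t to first gridline: x 1.4682, y 0.3416 (then +3.8637 / +1.0353)
    (3,3) via y @ 0.3416
    (3,2) via y @ 1.3769
    (2,2) via x @ 1.4682
    (2,1) via y @ 2.4122  # hit
  → r_4 = 2.4122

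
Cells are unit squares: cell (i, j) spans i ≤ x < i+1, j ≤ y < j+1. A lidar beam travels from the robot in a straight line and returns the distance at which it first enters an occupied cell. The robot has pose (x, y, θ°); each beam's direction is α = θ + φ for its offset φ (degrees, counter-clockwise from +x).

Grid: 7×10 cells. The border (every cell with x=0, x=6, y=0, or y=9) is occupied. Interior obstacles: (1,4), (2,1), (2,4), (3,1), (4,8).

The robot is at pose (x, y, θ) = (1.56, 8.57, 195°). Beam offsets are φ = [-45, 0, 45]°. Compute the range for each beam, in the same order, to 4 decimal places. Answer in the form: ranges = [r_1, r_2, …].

beam 1: φ=-45°, α=150°
  direction (-0.8660, 0.5000); cell (1,8); t to first gridline: x 0.6466, y 0.8600 (then +1.1547 / +2.0000)
    (0,8) via x @ 0.6466  # hit
  → r_1 = 0.6466
beam 2: φ=0°, α=195°
  direction (-0.9659, -0.2588); cell (1,8); t to first gridline: x 0.5798, y 2.2023 (then +1.0353 / +3.8637)
    (0,8) via x @ 0.5798  # hit
  → r_2 = 0.5798
beam 3: φ=45°, α=240°
  direction (-0.5000, -0.8660); cell (1,8); t to first gridline: x 1.1200, y 0.6582 (then +2.0000 / +1.1547)
    (1,7) via y @ 0.6582
    (0,7) via x @ 1.1200  # hit
  → r_3 = 1.1200

ranges = [0.6466, 0.5798, 1.1200]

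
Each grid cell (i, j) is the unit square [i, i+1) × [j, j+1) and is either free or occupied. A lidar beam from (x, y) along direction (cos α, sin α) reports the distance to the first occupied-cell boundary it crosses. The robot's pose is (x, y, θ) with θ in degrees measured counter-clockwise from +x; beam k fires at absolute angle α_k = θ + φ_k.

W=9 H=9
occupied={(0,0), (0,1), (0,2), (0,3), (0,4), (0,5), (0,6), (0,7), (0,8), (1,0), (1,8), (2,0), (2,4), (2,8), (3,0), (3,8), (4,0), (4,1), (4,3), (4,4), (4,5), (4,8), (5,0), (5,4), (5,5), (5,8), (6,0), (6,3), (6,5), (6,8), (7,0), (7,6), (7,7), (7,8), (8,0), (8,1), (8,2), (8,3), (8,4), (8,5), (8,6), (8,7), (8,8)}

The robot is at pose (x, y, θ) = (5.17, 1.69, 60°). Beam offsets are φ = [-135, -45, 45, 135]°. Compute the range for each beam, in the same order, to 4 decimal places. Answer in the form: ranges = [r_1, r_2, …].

beam 1: φ=-135°, α=285°
  direction (0.2588, -0.9659); cell (5,1); t to first gridline: x 3.2069, y 0.7143 (then +3.8637 / +1.0353)
    (5,0) via y @ 0.7143  # hit
  → r_1 = 0.7143
beam 2: φ=-45°, α=15°
  direction (0.9659, 0.2588); cell (5,1); t to first gridline: x 0.8593, y 1.1977 (then +1.0353 / +3.8637)
    (6,1) via x @ 0.8593
    (6,2) via y @ 1.1977
    (7,2) via x @ 1.8946
    (8,2) via x @ 2.9298  # hit
  → r_2 = 2.9298
beam 3: φ=45°, α=105°
  direction (-0.2588, 0.9659); cell (5,1); t to first gridline: x 0.6568, y 0.3209 (then +3.8637 / +1.0353)
    (5,2) via y @ 0.3209
    (4,2) via x @ 0.6568
    (4,3) via y @ 1.3562  # hit
  → r_3 = 1.3562
beam 4: φ=135°, α=195°
  direction (-0.9659, -0.2588); cell (5,1); t to first gridline: x 0.1760, y 2.6660 (then +1.0353 / +3.8637)
    (4,1) via x @ 0.1760  # hit
  → r_4 = 0.1760

ranges = [0.7143, 2.9298, 1.3562, 0.1760]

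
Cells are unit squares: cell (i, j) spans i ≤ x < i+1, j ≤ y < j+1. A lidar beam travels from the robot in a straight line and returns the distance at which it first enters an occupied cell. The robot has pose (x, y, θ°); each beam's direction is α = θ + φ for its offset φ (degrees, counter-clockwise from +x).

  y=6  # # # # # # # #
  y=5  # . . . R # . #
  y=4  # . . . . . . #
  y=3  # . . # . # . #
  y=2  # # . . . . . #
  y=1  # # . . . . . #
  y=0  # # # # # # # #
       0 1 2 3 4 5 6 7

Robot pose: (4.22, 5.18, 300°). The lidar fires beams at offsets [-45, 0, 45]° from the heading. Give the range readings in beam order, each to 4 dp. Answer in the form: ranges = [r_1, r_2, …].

beam 1: φ=-45°, α=255°
  direction (-0.2588, -0.9659); cell (4,5); t to first gridline: x 0.8500, y 0.1863 (then +3.8637 / +1.0353)
    (4,4) via y @ 0.1863
    (3,4) via x @ 0.8500
    (3,3) via y @ 1.2216  # hit
  → r_1 = 1.2216
beam 2: φ=0°, α=300°
  direction (0.5000, -0.8660); cell (4,5); t to first gridline: x 1.5600, y 0.2078 (then +2.0000 / +1.1547)
    (4,4) via y @ 0.2078
    (4,3) via y @ 1.3625
    (5,3) via x @ 1.5600  # hit
  → r_2 = 1.5600
beam 3: φ=45°, α=345°
  direction (0.9659, -0.2588); cell (4,5); t to first gridline: x 0.8075, y 0.6955 (then +1.0353 / +3.8637)
    (4,4) via y @ 0.6955
    (5,4) via x @ 0.8075
    (6,4) via x @ 1.8428
    (7,4) via x @ 2.8781  # hit
  → r_3 = 2.8781

ranges = [1.2216, 1.5600, 2.8781]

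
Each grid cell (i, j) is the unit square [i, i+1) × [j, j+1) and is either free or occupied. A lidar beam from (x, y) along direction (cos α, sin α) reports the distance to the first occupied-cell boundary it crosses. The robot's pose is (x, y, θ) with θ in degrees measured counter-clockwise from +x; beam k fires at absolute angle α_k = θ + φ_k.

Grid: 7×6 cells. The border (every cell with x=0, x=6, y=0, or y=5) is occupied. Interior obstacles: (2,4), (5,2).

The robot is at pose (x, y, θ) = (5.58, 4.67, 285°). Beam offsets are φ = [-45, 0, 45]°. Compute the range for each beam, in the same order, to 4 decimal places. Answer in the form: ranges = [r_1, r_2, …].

ranges = [4.2378, 1.6228, 0.4850]

beam 1: φ=-45°, α=240°
  dir = (cos 240°, sin 240°) = (-0.5000, -0.8660); from cell (5,4)
  next x-line at t=1.1600, next y-line at t=0.7736; Δt_x=2.0000, Δt_y=1.1547
    y: enter (5,3) at t=0.7736
    x: enter (4,3) at t=1.1600
    y: enter (4,2) at t=1.9283
    y: enter (4,1) at t=3.0831
    x: enter (3,1) at t=3.1600
    y: enter (3,0) at t=4.2378 ← occupied
  → r_1 = 4.2378
beam 2: φ=0°, α=285°
  dir = (cos 285°, sin 285°) = (0.2588, -0.9659); from cell (5,4)
  next x-line at t=1.6228, next y-line at t=0.6936; Δt_x=3.8637, Δt_y=1.0353
    y: enter (5,3) at t=0.6936
    x: enter (6,3) at t=1.6228 ← occupied
  → r_2 = 1.6228
beam 3: φ=45°, α=330°
  dir = (cos 330°, sin 330°) = (0.8660, -0.5000); from cell (5,4)
  next x-line at t=0.4850, next y-line at t=1.3400; Δt_x=1.1547, Δt_y=2.0000
    x: enter (6,4) at t=0.4850 ← occupied
  → r_3 = 0.4850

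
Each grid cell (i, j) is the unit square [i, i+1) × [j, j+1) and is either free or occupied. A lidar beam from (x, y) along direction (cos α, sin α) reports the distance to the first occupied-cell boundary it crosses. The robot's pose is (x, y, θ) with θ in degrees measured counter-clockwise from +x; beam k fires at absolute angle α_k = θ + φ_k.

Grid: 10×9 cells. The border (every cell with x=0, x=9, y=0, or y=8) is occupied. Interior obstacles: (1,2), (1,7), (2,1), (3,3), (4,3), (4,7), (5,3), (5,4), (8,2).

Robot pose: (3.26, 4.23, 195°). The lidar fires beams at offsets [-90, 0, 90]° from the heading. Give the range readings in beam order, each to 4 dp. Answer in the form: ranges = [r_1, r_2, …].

beam 1: φ=-90°, α=105°
  dir = (cos 105°, sin 105°) = (-0.2588, 0.9659); from cell (3,4)
  next x-line at t=1.0046, next y-line at t=0.7972; Δt_x=3.8637, Δt_y=1.0353
    y: enter (3,5) at t=0.7972
    x: enter (2,5) at t=1.0046
    y: enter (2,6) at t=1.8324
    y: enter (2,7) at t=2.8677
    y: enter (2,8) at t=3.9030 ← occupied
  → r_1 = 3.9030
beam 2: φ=0°, α=195°
  dir = (cos 195°, sin 195°) = (-0.9659, -0.2588); from cell (3,4)
  next x-line at t=0.2692, next y-line at t=0.8887; Δt_x=1.0353, Δt_y=3.8637
    x: enter (2,4) at t=0.2692
    y: enter (2,3) at t=0.8887
    x: enter (1,3) at t=1.3044
    x: enter (0,3) at t=2.3397 ← occupied
  → r_2 = 2.3397
beam 3: φ=90°, α=285°
  dir = (cos 285°, sin 285°) = (0.2588, -0.9659); from cell (3,4)
  next x-line at t=2.8591, next y-line at t=0.2381; Δt_x=3.8637, Δt_y=1.0353
    y: enter (3,3) at t=0.2381 ← occupied
  → r_3 = 0.2381

ranges = [3.9030, 2.3397, 0.2381]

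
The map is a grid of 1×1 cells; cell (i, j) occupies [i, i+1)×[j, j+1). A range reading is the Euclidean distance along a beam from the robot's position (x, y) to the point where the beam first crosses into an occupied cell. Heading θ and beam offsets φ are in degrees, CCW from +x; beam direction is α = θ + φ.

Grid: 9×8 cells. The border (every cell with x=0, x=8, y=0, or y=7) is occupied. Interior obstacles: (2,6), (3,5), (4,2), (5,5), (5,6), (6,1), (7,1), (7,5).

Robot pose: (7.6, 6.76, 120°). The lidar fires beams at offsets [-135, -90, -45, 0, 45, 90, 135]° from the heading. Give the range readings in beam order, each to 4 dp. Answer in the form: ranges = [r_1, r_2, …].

beam 1: φ=-135°, α=345°
  cosα=0.9659 sinα=-0.2588 | (7,6) | tMaxX 0.4141 tMaxY 2.9364 | tΔX 1.0353 tΔY 3.8637
    t=0.4141 [x] (8,6) — stop
  → r_1 = 0.4141
beam 2: φ=-90°, α=30°
  cosα=0.8660 sinα=0.5000 | (7,6) | tMaxX 0.4619 tMaxY 0.4800 | tΔX 1.1547 tΔY 2.0000
    t=0.4619 [x] (8,6) — stop
  → r_2 = 0.4619
beam 3: φ=-45°, α=75°
  cosα=0.2588 sinα=0.9659 | (7,6) | tMaxX 1.5455 tMaxY 0.2485 | tΔX 3.8637 tΔY 1.0353
    t=0.2485 [y] (7,7) — stop
  → r_3 = 0.2485
beam 4: φ=0°, α=120°
  cosα=-0.5000 sinα=0.8660 | (7,6) | tMaxX 1.2000 tMaxY 0.2771 | tΔX 2.0000 tΔY 1.1547
    t=0.2771 [y] (7,7) — stop
  → r_4 = 0.2771
beam 5: φ=45°, α=165°
  cosα=-0.9659 sinα=0.2588 | (7,6) | tMaxX 0.6212 tMaxY 0.9273 | tΔX 1.0353 tΔY 3.8637
    t=0.6212 [x] (6,6)
    t=0.9273 [y] (6,7) — stop
  → r_5 = 0.9273
beam 6: φ=90°, α=210°
  cosα=-0.8660 sinα=-0.5000 | (7,6) | tMaxX 0.6928 tMaxY 1.5200 | tΔX 1.1547 tΔY 2.0000
    t=0.6928 [x] (6,6)
    t=1.5200 [y] (6,5)
    t=1.8475 [x] (5,5) — stop
  → r_6 = 1.8475
beam 7: φ=135°, α=255°
  cosα=-0.2588 sinα=-0.9659 | (7,6) | tMaxX 2.3182 tMaxY 0.7868 | tΔX 3.8637 tΔY 1.0353
    t=0.7868 [y] (7,5) — stop
  → r_7 = 0.7868

ranges = [0.4141, 0.4619, 0.2485, 0.2771, 0.9273, 1.8475, 0.7868]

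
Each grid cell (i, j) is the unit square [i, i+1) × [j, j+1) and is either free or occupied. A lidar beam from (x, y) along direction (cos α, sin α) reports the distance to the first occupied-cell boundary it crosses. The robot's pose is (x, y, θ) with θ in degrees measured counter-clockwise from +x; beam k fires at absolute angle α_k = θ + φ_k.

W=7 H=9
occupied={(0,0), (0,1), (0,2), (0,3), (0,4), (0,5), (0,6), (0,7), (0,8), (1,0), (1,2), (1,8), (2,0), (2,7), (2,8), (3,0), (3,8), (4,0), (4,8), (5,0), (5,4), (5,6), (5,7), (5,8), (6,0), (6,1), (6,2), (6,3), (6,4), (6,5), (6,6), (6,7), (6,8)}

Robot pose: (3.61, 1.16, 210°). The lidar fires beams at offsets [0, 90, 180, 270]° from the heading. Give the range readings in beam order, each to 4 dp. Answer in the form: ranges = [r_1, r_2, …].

ranges = [0.3200, 0.1848, 2.7597, 5.2200]

beam 1: φ=0°, α=210°
  cosα=-0.8660 sinα=-0.5000 | (3,1) | tMaxX 0.7044 tMaxY 0.3200 | tΔX 1.1547 tΔY 2.0000
    t=0.3200 [y] (3,0) — stop
  → r_1 = 0.3200
beam 2: φ=90°, α=300°
  cosα=0.5000 sinα=-0.8660 | (3,1) | tMaxX 0.7800 tMaxY 0.1848 | tΔX 2.0000 tΔY 1.1547
    t=0.1848 [y] (3,0) — stop
  → r_2 = 0.1848
beam 3: φ=180°, α=30°
  cosα=0.8660 sinα=0.5000 | (3,1) | tMaxX 0.4503 tMaxY 1.6800 | tΔX 1.1547 tΔY 2.0000
    t=0.4503 [x] (4,1)
    t=1.6050 [x] (5,1)
    t=1.6800 [y] (5,2)
    t=2.7597 [x] (6,2) — stop
  → r_3 = 2.7597
beam 4: φ=270°, α=120°
  cosα=-0.5000 sinα=0.8660 | (3,1) | tMaxX 1.2200 tMaxY 0.9699 | tΔX 2.0000 tΔY 1.1547
    t=0.9699 [y] (3,2)
    t=1.2200 [x] (2,2)
    t=2.1246 [y] (2,3)
    t=3.2200 [x] (1,3)
    t=3.2793 [y] (1,4)
    t=4.4341 [y] (1,5)
    t=5.2200 [x] (0,5) — stop
  → r_4 = 5.2200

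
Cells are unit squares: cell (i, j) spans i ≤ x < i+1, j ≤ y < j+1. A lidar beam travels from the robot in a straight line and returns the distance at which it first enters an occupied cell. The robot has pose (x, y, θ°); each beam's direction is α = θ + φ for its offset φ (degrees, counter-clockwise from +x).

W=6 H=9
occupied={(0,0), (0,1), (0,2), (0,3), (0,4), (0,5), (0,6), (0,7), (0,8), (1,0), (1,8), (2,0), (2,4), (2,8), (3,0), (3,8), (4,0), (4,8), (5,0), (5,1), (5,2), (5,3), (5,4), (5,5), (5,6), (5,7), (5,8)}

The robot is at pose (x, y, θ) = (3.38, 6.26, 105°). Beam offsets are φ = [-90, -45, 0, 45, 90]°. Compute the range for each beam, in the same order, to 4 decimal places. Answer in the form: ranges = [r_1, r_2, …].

ranges = [1.6771, 2.0092, 1.8014, 2.7482, 2.4640]

beam 1: φ=-90°, α=15°
  d=(0.9659,0.2588)  start (3,6)  tX=0.6419 tY=2.8591  stride 1/|dx|=1.0353 1/|dy|=3.8637
    cross x-line → (4,6), t=0.6419
    cross x-line → (5,6), t=1.6771 (wall)
  → r_1 = 1.6771
beam 2: φ=-45°, α=60°
  d=(0.5000,0.8660)  start (3,6)  tX=1.2400 tY=0.8545  stride 1/|dx|=2.0000 1/|dy|=1.1547
    cross y-line → (3,7), t=0.8545
    cross x-line → (4,7), t=1.2400
    cross y-line → (4,8), t=2.0092 (wall)
  → r_2 = 2.0092
beam 3: φ=0°, α=105°
  d=(-0.2588,0.9659)  start (3,6)  tX=1.4682 tY=0.7661  stride 1/|dx|=3.8637 1/|dy|=1.0353
    cross y-line → (3,7), t=0.7661
    cross x-line → (2,7), t=1.4682
    cross y-line → (2,8), t=1.8014 (wall)
  → r_3 = 1.8014
beam 4: φ=45°, α=150°
  d=(-0.8660,0.5000)  start (3,6)  tX=0.4388 tY=1.4800  stride 1/|dx|=1.1547 1/|dy|=2.0000
    cross x-line → (2,6), t=0.4388
    cross y-line → (2,7), t=1.4800
    cross x-line → (1,7), t=1.5935
    cross x-line → (0,7), t=2.7482 (wall)
  → r_4 = 2.7482
beam 5: φ=90°, α=195°
  d=(-0.9659,-0.2588)  start (3,6)  tX=0.3934 tY=1.0046  stride 1/|dx|=1.0353 1/|dy|=3.8637
    cross x-line → (2,6), t=0.3934
    cross y-line → (2,5), t=1.0046
    cross x-line → (1,5), t=1.4287
    cross x-line → (0,5), t=2.4640 (wall)
  → r_5 = 2.4640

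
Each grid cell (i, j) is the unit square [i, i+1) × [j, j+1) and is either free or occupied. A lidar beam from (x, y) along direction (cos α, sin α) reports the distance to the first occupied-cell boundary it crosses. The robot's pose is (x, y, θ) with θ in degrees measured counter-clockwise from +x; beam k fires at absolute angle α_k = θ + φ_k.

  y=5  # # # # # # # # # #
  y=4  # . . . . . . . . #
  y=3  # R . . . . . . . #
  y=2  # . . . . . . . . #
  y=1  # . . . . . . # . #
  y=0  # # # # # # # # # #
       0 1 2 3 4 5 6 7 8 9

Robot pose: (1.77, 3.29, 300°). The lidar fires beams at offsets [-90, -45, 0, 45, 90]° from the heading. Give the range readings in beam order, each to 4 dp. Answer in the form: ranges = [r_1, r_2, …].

beam 1: φ=-90°, α=210°
  cosα=-0.8660 sinα=-0.5000 | (1,3) | tMaxX 0.8891 tMaxY 0.5800 | tΔX 1.1547 tΔY 2.0000
    t=0.5800 [y] (1,2)
    t=0.8891 [x] (0,2) — stop
  → r_1 = 0.8891
beam 2: φ=-45°, α=255°
  cosα=-0.2588 sinα=-0.9659 | (1,3) | tMaxX 2.9751 tMaxY 0.3002 | tΔX 3.8637 tΔY 1.0353
    t=0.3002 [y] (1,2)
    t=1.3355 [y] (1,1)
    t=2.3708 [y] (1,0) — stop
  → r_2 = 2.3708
beam 3: φ=0°, α=300°
  cosα=0.5000 sinα=-0.8660 | (1,3) | tMaxX 0.4600 tMaxY 0.3349 | tΔX 2.0000 tΔY 1.1547
    t=0.3349 [y] (1,2)
    t=0.4600 [x] (2,2)
    t=1.4896 [y] (2,1)
    t=2.4600 [x] (3,1)
    t=2.6443 [y] (3,0) — stop
  → r_3 = 2.6443
beam 4: φ=45°, α=345°
  cosα=0.9659 sinα=-0.2588 | (1,3) | tMaxX 0.2381 tMaxY 1.1205 | tΔX 1.0353 tΔY 3.8637
    t=0.2381 [x] (2,3)
    t=1.1205 [y] (2,2)
    t=1.2734 [x] (3,2)
    t=2.3087 [x] (4,2)
    t=3.3439 [x] (5,2)
    t=4.3792 [x] (6,2)
    t=4.9842 [y] (6,1)
    t=5.4145 [x] (7,1) — stop
  → r_4 = 5.4145
beam 5: φ=90°, α=30°
  cosα=0.8660 sinα=0.5000 | (1,3) | tMaxX 0.2656 tMaxY 1.4200 | tΔX 1.1547 tΔY 2.0000
    t=0.2656 [x] (2,3)
    t=1.4200 [y] (2,4)
    t=1.4203 [x] (3,4)
    t=2.5750 [x] (4,4)
    t=3.4200 [y] (4,5) — stop
  → r_5 = 3.4200

ranges = [0.8891, 2.3708, 2.6443, 5.4145, 3.4200]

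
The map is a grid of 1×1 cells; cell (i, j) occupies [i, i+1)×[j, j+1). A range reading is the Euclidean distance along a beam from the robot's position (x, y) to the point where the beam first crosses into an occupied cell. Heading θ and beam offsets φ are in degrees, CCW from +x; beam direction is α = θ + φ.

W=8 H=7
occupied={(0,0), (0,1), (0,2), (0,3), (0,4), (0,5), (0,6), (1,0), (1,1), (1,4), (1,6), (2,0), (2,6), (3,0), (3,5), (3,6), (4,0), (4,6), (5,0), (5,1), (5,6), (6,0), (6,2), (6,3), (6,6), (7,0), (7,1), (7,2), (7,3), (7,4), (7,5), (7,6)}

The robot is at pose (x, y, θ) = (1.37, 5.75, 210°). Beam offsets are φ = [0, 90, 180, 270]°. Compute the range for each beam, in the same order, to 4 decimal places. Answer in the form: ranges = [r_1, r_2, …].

beam 1: φ=0°, α=210°
  d=(-0.8660,-0.5000)  start (1,5)  tX=0.4272 tY=1.5000  stride 1/|dx|=1.1547 1/|dy|=2.0000
    cross x-line → (0,5), t=0.4272 (wall)
  → r_1 = 0.4272
beam 2: φ=90°, α=300°
  d=(0.5000,-0.8660)  start (1,5)  tX=1.2600 tY=0.8660  stride 1/|dx|=2.0000 1/|dy|=1.1547
    cross y-line → (1,4), t=0.8660 (wall)
  → r_2 = 0.8660
beam 3: φ=180°, α=30°
  d=(0.8660,0.5000)  start (1,5)  tX=0.7275 tY=0.5000  stride 1/|dx|=1.1547 1/|dy|=2.0000
    cross y-line → (1,6), t=0.5000 (wall)
  → r_3 = 0.5000
beam 4: φ=270°, α=120°
  d=(-0.5000,0.8660)  start (1,5)  tX=0.7400 tY=0.2887  stride 1/|dx|=2.0000 1/|dy|=1.1547
    cross y-line → (1,6), t=0.2887 (wall)
  → r_4 = 0.2887

ranges = [0.4272, 0.8660, 0.5000, 0.2887]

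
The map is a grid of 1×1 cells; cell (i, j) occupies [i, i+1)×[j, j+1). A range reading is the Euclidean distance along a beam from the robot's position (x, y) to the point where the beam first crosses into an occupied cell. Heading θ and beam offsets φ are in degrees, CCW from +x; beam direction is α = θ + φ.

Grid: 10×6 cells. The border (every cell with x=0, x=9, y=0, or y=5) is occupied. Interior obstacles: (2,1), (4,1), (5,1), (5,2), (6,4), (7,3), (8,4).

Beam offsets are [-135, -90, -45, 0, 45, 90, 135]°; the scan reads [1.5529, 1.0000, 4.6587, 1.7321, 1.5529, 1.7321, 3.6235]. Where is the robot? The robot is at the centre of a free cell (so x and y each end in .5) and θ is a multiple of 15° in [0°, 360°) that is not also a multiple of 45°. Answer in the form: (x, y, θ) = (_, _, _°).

(x, y, θ) = (4.5, 3.5, 30°)

The pose lattice has 25·16 = 400 candidates. Test each by forward raycasting.
  (2.5, 4.5, 165°): beam 1 = 1.0000 ≠ 1.5529 ✗
  (8.5, 3.5, 75°): beam 1 = 1.0000 ≠ 1.5529 ✗
  (8.5, 1.5, 195°): beam 1 = 1.0000 ≠ 1.5529 ✗
  …
  (4.5, 3.5, 30°): r_1=1.5529, r_2=1.0000, r_3=4.6587, r_4=1.7321, r_5=1.5529, r_6=1.7321, r_7=3.6235 — all match ✓
No second candidate reproduces the full scan.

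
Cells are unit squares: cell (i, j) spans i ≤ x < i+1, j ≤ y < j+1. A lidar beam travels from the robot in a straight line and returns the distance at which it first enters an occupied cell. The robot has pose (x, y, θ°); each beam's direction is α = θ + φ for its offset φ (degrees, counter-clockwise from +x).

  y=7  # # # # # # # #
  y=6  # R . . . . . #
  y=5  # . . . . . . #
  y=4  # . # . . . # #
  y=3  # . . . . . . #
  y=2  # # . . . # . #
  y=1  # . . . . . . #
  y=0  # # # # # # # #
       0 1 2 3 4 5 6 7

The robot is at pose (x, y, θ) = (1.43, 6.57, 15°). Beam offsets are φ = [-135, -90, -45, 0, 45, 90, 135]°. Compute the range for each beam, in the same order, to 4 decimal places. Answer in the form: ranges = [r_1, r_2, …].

beam 1: φ=-135°, α=240°
  cosα=-0.5000 sinα=-0.8660 | (1,6) | tMaxX 0.8600 tMaxY 0.6582 | tΔX 2.0000 tΔY 1.1547
    t=0.6582 [y] (1,5)
    t=0.8600 [x] (0,5) — stop
  → r_1 = 0.8600
beam 2: φ=-90°, α=285°
  cosα=0.2588 sinα=-0.9659 | (1,6) | tMaxX 2.2023 tMaxY 0.5901 | tΔX 3.8637 tΔY 1.0353
    t=0.5901 [y] (1,5)
    t=1.6254 [y] (1,4)
    t=2.2023 [x] (2,4) — stop
  → r_2 = 2.2023
beam 3: φ=-45°, α=330°
  cosα=0.8660 sinα=-0.5000 | (1,6) | tMaxX 0.6582 tMaxY 1.1400 | tΔX 1.1547 tΔY 2.0000
    t=0.6582 [x] (2,6)
    t=1.1400 [y] (2,5)
    t=1.8129 [x] (3,5)
    t=2.9676 [x] (4,5)
    t=3.1400 [y] (4,4)
    t=4.1223 [x] (5,4)
    t=5.1400 [y] (5,3)
    t=5.2770 [x] (6,3)
    t=6.4317 [x] (7,3) — stop
  → r_3 = 6.4317
beam 4: φ=0°, α=15°
  cosα=0.9659 sinα=0.2588 | (1,6) | tMaxX 0.5901 tMaxY 1.6614 | tΔX 1.0353 tΔY 3.8637
    t=0.5901 [x] (2,6)
    t=1.6254 [x] (3,6)
    t=1.6614 [y] (3,7) — stop
  → r_4 = 1.6614
beam 5: φ=45°, α=60°
  cosα=0.5000 sinα=0.8660 | (1,6) | tMaxX 1.1400 tMaxY 0.4965 | tΔX 2.0000 tΔY 1.1547
    t=0.4965 [y] (1,7) — stop
  → r_5 = 0.4965
beam 6: φ=90°, α=105°
  cosα=-0.2588 sinα=0.9659 | (1,6) | tMaxX 1.6614 tMaxY 0.4452 | tΔX 3.8637 tΔY 1.0353
    t=0.4452 [y] (1,7) — stop
  → r_6 = 0.4452
beam 7: φ=135°, α=150°
  cosα=-0.8660 sinα=0.5000 | (1,6) | tMaxX 0.4965 tMaxY 0.8600 | tΔX 1.1547 tΔY 2.0000
    t=0.4965 [x] (0,6) — stop
  → r_7 = 0.4965

ranges = [0.8600, 2.2023, 6.4317, 1.6614, 0.4965, 0.4452, 0.4965]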